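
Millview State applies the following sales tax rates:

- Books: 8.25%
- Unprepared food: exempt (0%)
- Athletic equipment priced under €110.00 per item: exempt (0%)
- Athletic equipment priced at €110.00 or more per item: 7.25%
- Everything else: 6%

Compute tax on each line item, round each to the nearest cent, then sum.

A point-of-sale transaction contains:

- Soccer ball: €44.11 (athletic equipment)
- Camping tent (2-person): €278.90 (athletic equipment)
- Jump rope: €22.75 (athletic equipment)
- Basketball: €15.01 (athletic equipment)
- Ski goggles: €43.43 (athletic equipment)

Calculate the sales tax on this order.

Soccer ball €44.11: athletic equipment, under €110.00 → 0% → €0.00
Camping tent (2-person) €278.90: athletic equipment, €110.00 or more → 7.25% → €20.22
Jump rope €22.75: athletic equipment, under €110.00 → 0% → €0.00
Basketball €15.01: athletic equipment, under €110.00 → 0% → €0.00
Ski goggles €43.43: athletic equipment, under €110.00 → 0% → €0.00
Total tax = €20.22

€20.22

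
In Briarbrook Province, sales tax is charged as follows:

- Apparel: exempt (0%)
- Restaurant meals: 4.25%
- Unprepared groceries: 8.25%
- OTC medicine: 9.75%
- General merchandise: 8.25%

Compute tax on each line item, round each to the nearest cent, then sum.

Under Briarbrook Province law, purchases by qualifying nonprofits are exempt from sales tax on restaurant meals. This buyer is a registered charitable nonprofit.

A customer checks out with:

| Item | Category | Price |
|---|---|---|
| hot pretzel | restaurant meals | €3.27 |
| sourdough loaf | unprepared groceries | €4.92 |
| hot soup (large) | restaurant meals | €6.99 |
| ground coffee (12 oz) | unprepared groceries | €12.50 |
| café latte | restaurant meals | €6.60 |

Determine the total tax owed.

€1.44

Hot pretzel €3.27: restaurant meals, buyer-exempt → 0% → €0.00
Sourdough loaf €4.92: unprepared groceries → 8.25% → €0.41
Hot soup (large) €6.99: restaurant meals, buyer-exempt → 0% → €0.00
Ground coffee (12 oz) €12.50: unprepared groceries → 8.25% → €1.03
Café latte €6.60: restaurant meals, buyer-exempt → 0% → €0.00
Total tax = €0.41 + €1.03 = €1.44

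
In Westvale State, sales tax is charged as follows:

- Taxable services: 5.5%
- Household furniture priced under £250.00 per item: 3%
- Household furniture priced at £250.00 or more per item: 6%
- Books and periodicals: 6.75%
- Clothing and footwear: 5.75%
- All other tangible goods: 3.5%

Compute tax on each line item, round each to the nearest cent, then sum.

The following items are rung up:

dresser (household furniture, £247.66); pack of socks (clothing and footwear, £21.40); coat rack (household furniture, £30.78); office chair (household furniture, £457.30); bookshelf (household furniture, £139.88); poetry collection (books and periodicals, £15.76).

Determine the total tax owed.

£42.28

Dresser £247.66: household furniture, under £250.00 → 3% → £7.43
Pack of socks £21.40: clothing and footwear → 5.75% → £1.23
Coat rack £30.78: household furniture, under £250.00 → 3% → £0.92
Office chair £457.30: household furniture, £250.00 or more → 6% → £27.44
Bookshelf £139.88: household furniture, under £250.00 → 3% → £4.20
Poetry collection £15.76: books and periodicals → 6.75% → £1.06
Total tax = £7.43 + £1.23 + £0.92 + £27.44 + £4.20 + £1.06 = £42.28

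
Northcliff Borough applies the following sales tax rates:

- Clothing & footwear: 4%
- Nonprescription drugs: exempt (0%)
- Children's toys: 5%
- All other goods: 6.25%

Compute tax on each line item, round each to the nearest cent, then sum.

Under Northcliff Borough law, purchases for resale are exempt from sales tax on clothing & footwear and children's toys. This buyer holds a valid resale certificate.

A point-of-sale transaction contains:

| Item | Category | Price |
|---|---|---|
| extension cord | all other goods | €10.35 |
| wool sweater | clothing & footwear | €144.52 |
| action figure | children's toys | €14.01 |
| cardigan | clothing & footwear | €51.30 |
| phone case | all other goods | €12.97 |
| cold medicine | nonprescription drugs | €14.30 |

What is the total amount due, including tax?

€248.91

Extension cord €10.35: all other goods → 6.25% → €0.65
Wool sweater €144.52: clothing & footwear, buyer-exempt → 0% → €0.00
Action figure €14.01: children's toys, buyer-exempt → 0% → €0.00
Cardigan €51.30: clothing & footwear, buyer-exempt → 0% → €0.00
Phone case €12.97: all other goods → 6.25% → €0.81
Cold medicine €14.30: nonprescription drugs → 0% → €0.00
Subtotal = €247.45; tax = €1.46; total due = €248.91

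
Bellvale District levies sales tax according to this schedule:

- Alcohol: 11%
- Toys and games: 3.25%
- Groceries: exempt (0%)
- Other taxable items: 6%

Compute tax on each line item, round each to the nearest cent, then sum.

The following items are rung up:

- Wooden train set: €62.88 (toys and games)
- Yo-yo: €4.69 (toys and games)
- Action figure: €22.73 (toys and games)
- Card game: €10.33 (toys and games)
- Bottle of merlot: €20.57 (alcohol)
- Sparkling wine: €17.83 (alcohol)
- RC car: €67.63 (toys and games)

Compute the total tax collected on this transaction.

€9.69

Wooden train set €62.88: toys and games → 3.25% → €2.04
Yo-yo €4.69: toys and games → 3.25% → €0.15
Action figure €22.73: toys and games → 3.25% → €0.74
Card game €10.33: toys and games → 3.25% → €0.34
Bottle of merlot €20.57: alcohol → 11% → €2.26
Sparkling wine €17.83: alcohol → 11% → €1.96
RC car €67.63: toys and games → 3.25% → €2.20
Total tax = €2.04 + €0.15 + €0.74 + €0.34 + €2.26 + €1.96 + €2.20 = €9.69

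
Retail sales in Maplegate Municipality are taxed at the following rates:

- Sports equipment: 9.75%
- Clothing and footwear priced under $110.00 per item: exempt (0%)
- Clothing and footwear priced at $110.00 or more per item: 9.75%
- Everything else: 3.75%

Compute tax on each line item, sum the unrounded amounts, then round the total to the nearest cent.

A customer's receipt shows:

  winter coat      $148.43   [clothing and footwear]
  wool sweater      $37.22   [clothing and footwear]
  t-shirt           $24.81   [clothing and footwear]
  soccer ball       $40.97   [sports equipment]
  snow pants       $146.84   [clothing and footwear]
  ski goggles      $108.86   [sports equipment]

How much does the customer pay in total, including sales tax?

$550.53

Winter coat $148.43: clothing and footwear, $110.00 or more → 9.75% → $14.471925
Wool sweater $37.22: clothing and footwear, under $110.00 → 0% → $0.00
T-shirt $24.81: clothing and footwear, under $110.00 → 0% → $0.00
Soccer ball $40.97: sports equipment → 9.75% → $3.994575
Snow pants $146.84: clothing and footwear, $110.00 or more → 9.75% → $14.3169
Ski goggles $108.86: sports equipment → 9.75% → $10.61385
Subtotal = $507.13; unrounded tax = $43.39725 → $43.40; total due = $550.53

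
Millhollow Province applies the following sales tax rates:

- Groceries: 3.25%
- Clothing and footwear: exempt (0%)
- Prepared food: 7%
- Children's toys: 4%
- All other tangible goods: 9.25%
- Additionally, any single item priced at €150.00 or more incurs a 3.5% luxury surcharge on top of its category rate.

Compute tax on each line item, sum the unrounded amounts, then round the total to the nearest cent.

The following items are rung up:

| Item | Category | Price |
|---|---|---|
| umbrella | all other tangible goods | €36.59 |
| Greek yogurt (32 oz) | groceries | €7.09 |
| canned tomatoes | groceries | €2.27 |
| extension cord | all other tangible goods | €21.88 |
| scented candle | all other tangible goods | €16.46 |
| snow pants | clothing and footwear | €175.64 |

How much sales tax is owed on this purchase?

Umbrella €36.59: all other tangible goods → 9.25% → €3.384575
Greek yogurt (32 oz) €7.09: groceries → 3.25% → €0.230425
Canned tomatoes €2.27: groceries → 3.25% → €0.073775
Extension cord €21.88: all other tangible goods → 9.25% → €2.0239
Scented candle €16.46: all other tangible goods → 9.25% → €1.52255
Snow pants €175.64: clothing and footwear → 0% + 3.5% surcharge = 3.5% → €6.1474
Unrounded tax sum = €13.382625 → €13.38

€13.38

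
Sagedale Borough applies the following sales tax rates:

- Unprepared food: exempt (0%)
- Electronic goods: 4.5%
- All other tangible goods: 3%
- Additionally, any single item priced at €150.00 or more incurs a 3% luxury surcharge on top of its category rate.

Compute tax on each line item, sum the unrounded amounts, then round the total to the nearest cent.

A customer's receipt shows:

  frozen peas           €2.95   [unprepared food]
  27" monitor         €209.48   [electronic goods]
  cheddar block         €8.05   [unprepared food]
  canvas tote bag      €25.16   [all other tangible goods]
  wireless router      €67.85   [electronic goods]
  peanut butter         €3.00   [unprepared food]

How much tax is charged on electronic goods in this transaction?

27" monitor €209.48: electronic goods → 4.5% + 3% surcharge = 7.5% → €15.711
Wireless router €67.85: electronic goods → 4.5% → €3.05325
Tax on electronic goods: unrounded sum = €18.76425 → €18.76

€18.76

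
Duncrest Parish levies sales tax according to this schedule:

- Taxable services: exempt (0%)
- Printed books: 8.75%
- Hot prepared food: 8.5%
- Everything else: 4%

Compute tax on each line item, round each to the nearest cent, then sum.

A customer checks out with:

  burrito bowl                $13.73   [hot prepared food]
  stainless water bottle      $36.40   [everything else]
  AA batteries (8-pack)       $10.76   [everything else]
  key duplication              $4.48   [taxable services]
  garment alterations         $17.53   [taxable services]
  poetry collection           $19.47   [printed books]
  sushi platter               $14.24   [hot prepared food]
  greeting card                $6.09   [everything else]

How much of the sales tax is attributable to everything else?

Stainless water bottle $36.40: everything else → 4% → $1.46
AA batteries (8-pack) $10.76: everything else → 4% → $0.43
Greeting card $6.09: everything else → 4% → $0.24
Tax on everything else = $1.46 + $0.43 + $0.24 = $2.13

$2.13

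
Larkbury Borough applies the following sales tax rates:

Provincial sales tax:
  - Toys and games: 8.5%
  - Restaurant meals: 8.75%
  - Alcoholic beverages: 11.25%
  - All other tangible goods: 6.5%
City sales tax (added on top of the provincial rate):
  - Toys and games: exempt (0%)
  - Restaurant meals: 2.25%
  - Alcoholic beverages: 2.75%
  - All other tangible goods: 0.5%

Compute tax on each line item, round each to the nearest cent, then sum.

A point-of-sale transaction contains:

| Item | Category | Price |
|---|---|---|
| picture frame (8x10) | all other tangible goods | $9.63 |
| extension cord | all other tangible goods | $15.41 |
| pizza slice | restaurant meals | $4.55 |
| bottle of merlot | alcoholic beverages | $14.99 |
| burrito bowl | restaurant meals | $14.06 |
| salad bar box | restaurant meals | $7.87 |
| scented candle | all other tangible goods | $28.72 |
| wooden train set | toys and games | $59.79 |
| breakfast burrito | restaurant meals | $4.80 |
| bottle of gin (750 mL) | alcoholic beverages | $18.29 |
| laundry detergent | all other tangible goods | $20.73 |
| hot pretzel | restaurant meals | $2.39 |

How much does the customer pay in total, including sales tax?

Picture frame (8x10) $9.63: all other tangible goods → 6.5% + 0.5% city = 7% → $0.67
Extension cord $15.41: all other tangible goods → 6.5% + 0.5% city = 7% → $1.08
Pizza slice $4.55: restaurant meals → 8.75% + 2.25% city = 11% → $0.50
Bottle of merlot $14.99: alcoholic beverages → 11.25% + 2.75% city = 14% → $2.10
Burrito bowl $14.06: restaurant meals → 8.75% + 2.25% city = 11% → $1.55
Salad bar box $7.87: restaurant meals → 8.75% + 2.25% city = 11% → $0.87
Scented candle $28.72: all other tangible goods → 6.5% + 0.5% city = 7% → $2.01
Wooden train set $59.79: toys and games → 8.5% + 0% city = 8.5% → $5.08
Breakfast burrito $4.80: restaurant meals → 8.75% + 2.25% city = 11% → $0.53
Bottle of gin (750 mL) $18.29: alcoholic beverages → 11.25% + 2.75% city = 14% → $2.56
Laundry detergent $20.73: all other tangible goods → 6.5% + 0.5% city = 7% → $1.45
Hot pretzel $2.39: restaurant meals → 8.75% + 2.25% city = 11% → $0.26
Subtotal = $201.23; tax = $18.66; total due = $219.89

$219.89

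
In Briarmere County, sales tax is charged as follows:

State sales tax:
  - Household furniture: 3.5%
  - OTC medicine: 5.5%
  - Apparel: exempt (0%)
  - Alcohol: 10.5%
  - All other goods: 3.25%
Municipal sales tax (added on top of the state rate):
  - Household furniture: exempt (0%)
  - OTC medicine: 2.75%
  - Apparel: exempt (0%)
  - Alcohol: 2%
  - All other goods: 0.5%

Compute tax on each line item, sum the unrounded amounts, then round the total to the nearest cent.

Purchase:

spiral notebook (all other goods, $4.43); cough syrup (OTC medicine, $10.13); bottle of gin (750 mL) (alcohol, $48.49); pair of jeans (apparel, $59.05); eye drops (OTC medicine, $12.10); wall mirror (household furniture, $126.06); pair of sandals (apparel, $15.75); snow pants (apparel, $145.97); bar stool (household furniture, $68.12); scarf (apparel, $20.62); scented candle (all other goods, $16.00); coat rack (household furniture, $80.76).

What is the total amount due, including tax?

$625.76

Spiral notebook $4.43: all other goods → 3.25% + 0.5% municipal = 3.75% → $0.166125
Cough syrup $10.13: OTC medicine → 5.5% + 2.75% municipal = 8.25% → $0.835725
Bottle of gin (750 mL) $48.49: alcohol → 10.5% + 2% municipal = 12.5% → $6.06125
Pair of jeans $59.05: apparel → 0% + 0% municipal = 0% → $0.00
Eye drops $12.10: OTC medicine → 5.5% + 2.75% municipal = 8.25% → $0.99825
Wall mirror $126.06: household furniture → 3.5% + 0% municipal = 3.5% → $4.4121
Pair of sandals $15.75: apparel → 0% + 0% municipal = 0% → $0.00
Snow pants $145.97: apparel → 0% + 0% municipal = 0% → $0.00
Bar stool $68.12: household furniture → 3.5% + 0% municipal = 3.5% → $2.3842
Scarf $20.62: apparel → 0% + 0% municipal = 0% → $0.00
Scented candle $16.00: all other goods → 3.25% + 0.5% municipal = 3.75% → $0.60
Coat rack $80.76: household furniture → 3.5% + 0% municipal = 3.5% → $2.8266
Subtotal = $607.48; unrounded tax = $18.28425 → $18.28; total due = $625.76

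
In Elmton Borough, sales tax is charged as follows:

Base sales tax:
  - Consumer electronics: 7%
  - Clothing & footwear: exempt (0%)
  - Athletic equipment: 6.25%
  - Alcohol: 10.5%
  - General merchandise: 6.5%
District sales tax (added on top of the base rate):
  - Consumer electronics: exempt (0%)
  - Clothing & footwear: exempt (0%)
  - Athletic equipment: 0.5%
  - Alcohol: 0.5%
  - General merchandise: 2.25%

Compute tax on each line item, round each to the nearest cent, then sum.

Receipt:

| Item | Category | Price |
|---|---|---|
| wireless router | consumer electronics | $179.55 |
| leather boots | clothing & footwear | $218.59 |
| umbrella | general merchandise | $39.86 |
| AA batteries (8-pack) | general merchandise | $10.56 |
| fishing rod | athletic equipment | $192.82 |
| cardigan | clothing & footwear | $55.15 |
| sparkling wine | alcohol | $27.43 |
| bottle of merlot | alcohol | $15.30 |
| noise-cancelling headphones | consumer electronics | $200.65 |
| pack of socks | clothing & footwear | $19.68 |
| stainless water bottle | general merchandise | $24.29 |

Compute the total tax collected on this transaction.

$50.88

Wireless router $179.55: consumer electronics → 7% + 0% district = 7% → $12.57
Leather boots $218.59: clothing & footwear → 0% + 0% district = 0% → $0.00
Umbrella $39.86: general merchandise → 6.5% + 2.25% district = 8.75% → $3.49
AA batteries (8-pack) $10.56: general merchandise → 6.5% + 2.25% district = 8.75% → $0.92
Fishing rod $192.82: athletic equipment → 6.25% + 0.5% district = 6.75% → $13.02
Cardigan $55.15: clothing & footwear → 0% + 0% district = 0% → $0.00
Sparkling wine $27.43: alcohol → 10.5% + 0.5% district = 11% → $3.02
Bottle of merlot $15.30: alcohol → 10.5% + 0.5% district = 11% → $1.68
Noise-cancelling headphones $200.65: consumer electronics → 7% + 0% district = 7% → $14.05
Pack of socks $19.68: clothing & footwear → 0% + 0% district = 0% → $0.00
Stainless water bottle $24.29: general merchandise → 6.5% + 2.25% district = 8.75% → $2.13
Total tax = $12.57 + $3.49 + $0.92 + $13.02 + $3.02 + $1.68 + $14.05 + $2.13 = $50.88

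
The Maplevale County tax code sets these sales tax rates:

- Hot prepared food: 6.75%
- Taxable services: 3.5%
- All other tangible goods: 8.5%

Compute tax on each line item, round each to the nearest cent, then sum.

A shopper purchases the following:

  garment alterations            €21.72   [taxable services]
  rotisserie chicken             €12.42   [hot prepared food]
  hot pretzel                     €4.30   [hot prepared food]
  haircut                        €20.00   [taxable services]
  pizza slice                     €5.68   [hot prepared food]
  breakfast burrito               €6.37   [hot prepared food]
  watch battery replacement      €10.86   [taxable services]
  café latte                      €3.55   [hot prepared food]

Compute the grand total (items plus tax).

€88.92

Garment alterations €21.72: taxable services → 3.5% → €0.76
Rotisserie chicken €12.42: hot prepared food → 6.75% → €0.84
Hot pretzel €4.30: hot prepared food → 6.75% → €0.29
Haircut €20.00: taxable services → 3.5% → €0.70
Pizza slice €5.68: hot prepared food → 6.75% → €0.38
Breakfast burrito €6.37: hot prepared food → 6.75% → €0.43
Watch battery replacement €10.86: taxable services → 3.5% → €0.38
Café latte €3.55: hot prepared food → 6.75% → €0.24
Subtotal = €84.90; tax = €4.02; total due = €88.92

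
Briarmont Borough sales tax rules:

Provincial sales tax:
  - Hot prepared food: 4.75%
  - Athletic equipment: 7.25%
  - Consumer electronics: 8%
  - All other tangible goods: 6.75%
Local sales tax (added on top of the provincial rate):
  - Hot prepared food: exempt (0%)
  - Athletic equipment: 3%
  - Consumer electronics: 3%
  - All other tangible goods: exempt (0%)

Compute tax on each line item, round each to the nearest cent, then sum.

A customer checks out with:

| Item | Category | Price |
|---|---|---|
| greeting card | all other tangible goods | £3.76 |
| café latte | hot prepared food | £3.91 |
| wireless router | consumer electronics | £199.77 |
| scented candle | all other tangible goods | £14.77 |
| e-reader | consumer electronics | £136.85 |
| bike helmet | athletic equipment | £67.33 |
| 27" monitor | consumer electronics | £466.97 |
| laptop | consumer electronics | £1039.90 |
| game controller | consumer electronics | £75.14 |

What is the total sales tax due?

£219.39

Greeting card £3.76: all other tangible goods → 6.75% + 0% local = 6.75% → £0.25
Café latte £3.91: hot prepared food → 4.75% + 0% local = 4.75% → £0.19
Wireless router £199.77: consumer electronics → 8% + 3% local = 11% → £21.97
Scented candle £14.77: all other tangible goods → 6.75% + 0% local = 6.75% → £1.00
E-reader £136.85: consumer electronics → 8% + 3% local = 11% → £15.05
Bike helmet £67.33: athletic equipment → 7.25% + 3% local = 10.25% → £6.90
27" monitor £466.97: consumer electronics → 8% + 3% local = 11% → £51.37
Laptop £1039.90: consumer electronics → 8% + 3% local = 11% → £114.39
Game controller £75.14: consumer electronics → 8% + 3% local = 11% → £8.27
Total tax = £0.25 + £0.19 + £21.97 + £1.00 + £15.05 + £6.90 + £51.37 + £114.39 + £8.27 = £219.39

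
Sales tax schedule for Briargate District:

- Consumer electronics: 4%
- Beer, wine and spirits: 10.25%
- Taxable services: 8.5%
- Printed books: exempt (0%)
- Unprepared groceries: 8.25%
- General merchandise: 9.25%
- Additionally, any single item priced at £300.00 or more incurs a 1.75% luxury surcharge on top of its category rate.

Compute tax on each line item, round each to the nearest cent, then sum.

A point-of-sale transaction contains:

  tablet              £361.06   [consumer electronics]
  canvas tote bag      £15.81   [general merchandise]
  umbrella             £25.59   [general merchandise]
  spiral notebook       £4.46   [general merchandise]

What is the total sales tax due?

£25.00

Tablet £361.06: consumer electronics → 4% + 1.75% surcharge = 5.75% → £20.76
Canvas tote bag £15.81: general merchandise → 9.25% → £1.46
Umbrella £25.59: general merchandise → 9.25% → £2.37
Spiral notebook £4.46: general merchandise → 9.25% → £0.41
Total tax = £20.76 + £1.46 + £2.37 + £0.41 = £25.00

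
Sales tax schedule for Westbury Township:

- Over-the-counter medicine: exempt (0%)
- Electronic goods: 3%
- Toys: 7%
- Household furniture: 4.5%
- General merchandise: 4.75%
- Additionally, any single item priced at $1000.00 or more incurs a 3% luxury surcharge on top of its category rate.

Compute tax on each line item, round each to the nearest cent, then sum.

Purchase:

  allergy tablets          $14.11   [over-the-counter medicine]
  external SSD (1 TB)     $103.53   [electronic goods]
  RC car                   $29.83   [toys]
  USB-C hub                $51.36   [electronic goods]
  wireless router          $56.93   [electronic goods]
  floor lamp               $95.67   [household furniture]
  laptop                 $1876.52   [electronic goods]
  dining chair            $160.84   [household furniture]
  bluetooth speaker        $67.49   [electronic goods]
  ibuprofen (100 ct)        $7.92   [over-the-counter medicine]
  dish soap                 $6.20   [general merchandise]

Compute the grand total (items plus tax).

$2605.30

Allergy tablets $14.11: over-the-counter medicine → 0% → $0.00
External SSD (1 TB) $103.53: electronic goods → 3% → $3.11
RC car $29.83: toys → 7% → $2.09
USB-C hub $51.36: electronic goods → 3% → $1.54
Wireless router $56.93: electronic goods → 3% → $1.71
Floor lamp $95.67: household furniture → 4.5% → $4.31
Laptop $1876.52: electronic goods → 3% + 3% surcharge = 6% → $112.59
Dining chair $160.84: household furniture → 4.5% → $7.24
Bluetooth speaker $67.49: electronic goods → 3% → $2.02
Ibuprofen (100 ct) $7.92: over-the-counter medicine → 0% → $0.00
Dish soap $6.20: general merchandise → 4.75% → $0.29
Subtotal = $2470.40; tax = $134.90; total due = $2605.30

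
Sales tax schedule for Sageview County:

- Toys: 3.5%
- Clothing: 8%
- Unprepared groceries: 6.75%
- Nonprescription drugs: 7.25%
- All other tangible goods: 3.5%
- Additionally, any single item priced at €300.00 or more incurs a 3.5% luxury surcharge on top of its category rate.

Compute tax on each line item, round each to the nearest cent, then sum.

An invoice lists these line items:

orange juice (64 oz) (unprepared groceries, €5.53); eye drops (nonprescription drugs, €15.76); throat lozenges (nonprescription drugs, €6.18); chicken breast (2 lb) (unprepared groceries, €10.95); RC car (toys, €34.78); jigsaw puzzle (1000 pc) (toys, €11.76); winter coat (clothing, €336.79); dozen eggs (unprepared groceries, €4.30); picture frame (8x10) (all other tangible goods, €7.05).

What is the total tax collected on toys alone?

€1.63

RC car €34.78: toys → 3.5% → €1.22
Jigsaw puzzle (1000 pc) €11.76: toys → 3.5% → €0.41
Tax on toys = €1.22 + €0.41 = €1.63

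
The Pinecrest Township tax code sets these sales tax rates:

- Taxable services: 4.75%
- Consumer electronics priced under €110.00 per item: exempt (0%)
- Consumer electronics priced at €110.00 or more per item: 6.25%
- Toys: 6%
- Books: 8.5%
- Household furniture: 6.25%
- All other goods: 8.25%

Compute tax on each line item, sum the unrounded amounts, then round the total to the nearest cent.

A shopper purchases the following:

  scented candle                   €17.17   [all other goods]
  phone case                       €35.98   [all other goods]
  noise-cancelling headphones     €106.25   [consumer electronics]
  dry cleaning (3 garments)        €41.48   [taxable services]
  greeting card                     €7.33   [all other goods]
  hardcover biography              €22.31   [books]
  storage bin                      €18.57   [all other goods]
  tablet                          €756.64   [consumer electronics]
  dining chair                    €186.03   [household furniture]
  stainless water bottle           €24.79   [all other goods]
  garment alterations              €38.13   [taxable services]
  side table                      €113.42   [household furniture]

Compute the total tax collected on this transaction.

€80.25

Scented candle €17.17: all other goods → 8.25% → €1.416525
Phone case €35.98: all other goods → 8.25% → €2.96835
Noise-cancelling headphones €106.25: consumer electronics, under €110.00 → 0% → €0.00
Dry cleaning (3 garments) €41.48: taxable services → 4.75% → €1.9703
Greeting card €7.33: all other goods → 8.25% → €0.604725
Hardcover biography €22.31: books → 8.5% → €1.89635
Storage bin €18.57: all other goods → 8.25% → €1.532025
Tablet €756.64: consumer electronics, €110.00 or more → 6.25% → €47.29
Dining chair €186.03: household furniture → 6.25% → €11.626875
Stainless water bottle €24.79: all other goods → 8.25% → €2.045175
Garment alterations €38.13: taxable services → 4.75% → €1.811175
Side table €113.42: household furniture → 6.25% → €7.08875
Unrounded tax sum = €80.25025 → €80.25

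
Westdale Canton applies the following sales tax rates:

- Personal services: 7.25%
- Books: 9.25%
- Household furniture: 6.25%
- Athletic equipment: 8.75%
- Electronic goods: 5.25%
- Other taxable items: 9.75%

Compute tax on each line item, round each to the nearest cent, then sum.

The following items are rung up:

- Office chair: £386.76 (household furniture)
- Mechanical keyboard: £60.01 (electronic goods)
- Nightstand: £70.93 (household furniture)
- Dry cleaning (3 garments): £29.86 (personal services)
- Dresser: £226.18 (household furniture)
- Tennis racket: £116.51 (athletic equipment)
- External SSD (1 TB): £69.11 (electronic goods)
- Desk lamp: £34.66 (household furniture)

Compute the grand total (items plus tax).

£1058.06

Office chair £386.76: household furniture → 6.25% → £24.17
Mechanical keyboard £60.01: electronic goods → 5.25% → £3.15
Nightstand £70.93: household furniture → 6.25% → £4.43
Dry cleaning (3 garments) £29.86: personal services → 7.25% → £2.16
Dresser £226.18: household furniture → 6.25% → £14.14
Tennis racket £116.51: athletic equipment → 8.75% → £10.19
External SSD (1 TB) £69.11: electronic goods → 5.25% → £3.63
Desk lamp £34.66: household furniture → 6.25% → £2.17
Subtotal = £994.02; tax = £64.04; total due = £1058.06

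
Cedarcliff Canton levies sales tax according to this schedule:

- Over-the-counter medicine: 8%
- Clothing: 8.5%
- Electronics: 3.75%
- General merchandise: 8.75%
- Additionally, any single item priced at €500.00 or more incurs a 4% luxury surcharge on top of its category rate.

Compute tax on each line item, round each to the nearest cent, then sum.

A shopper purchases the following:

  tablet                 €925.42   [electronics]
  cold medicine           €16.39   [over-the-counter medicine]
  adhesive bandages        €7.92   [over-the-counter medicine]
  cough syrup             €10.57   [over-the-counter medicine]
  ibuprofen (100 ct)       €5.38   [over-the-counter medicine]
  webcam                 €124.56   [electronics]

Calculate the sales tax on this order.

Tablet €925.42: electronics → 3.75% + 4% surcharge = 7.75% → €71.72
Cold medicine €16.39: over-the-counter medicine → 8% → €1.31
Adhesive bandages €7.92: over-the-counter medicine → 8% → €0.63
Cough syrup €10.57: over-the-counter medicine → 8% → €0.85
Ibuprofen (100 ct) €5.38: over-the-counter medicine → 8% → €0.43
Webcam €124.56: electronics → 3.75% → €4.67
Total tax = €71.72 + €1.31 + €0.63 + €0.85 + €0.43 + €4.67 = €79.61

€79.61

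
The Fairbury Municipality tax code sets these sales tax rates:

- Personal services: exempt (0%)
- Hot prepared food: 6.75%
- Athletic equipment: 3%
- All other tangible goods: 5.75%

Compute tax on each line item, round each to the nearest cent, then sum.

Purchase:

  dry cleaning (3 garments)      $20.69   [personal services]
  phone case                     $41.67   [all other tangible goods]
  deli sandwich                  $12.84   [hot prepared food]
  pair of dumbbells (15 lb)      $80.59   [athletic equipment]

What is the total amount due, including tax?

$161.48

Dry cleaning (3 garments) $20.69: personal services → 0% → $0.00
Phone case $41.67: all other tangible goods → 5.75% → $2.40
Deli sandwich $12.84: hot prepared food → 6.75% → $0.87
Pair of dumbbells (15 lb) $80.59: athletic equipment → 3% → $2.42
Subtotal = $155.79; tax = $5.69; total due = $161.48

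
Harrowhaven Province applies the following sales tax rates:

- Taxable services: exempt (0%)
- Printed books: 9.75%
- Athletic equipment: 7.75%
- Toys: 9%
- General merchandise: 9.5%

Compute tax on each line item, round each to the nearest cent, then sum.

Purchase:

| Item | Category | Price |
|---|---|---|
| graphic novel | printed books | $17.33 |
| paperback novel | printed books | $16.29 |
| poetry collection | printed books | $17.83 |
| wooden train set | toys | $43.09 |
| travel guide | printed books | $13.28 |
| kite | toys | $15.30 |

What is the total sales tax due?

$11.57

Graphic novel $17.33: printed books → 9.75% → $1.69
Paperback novel $16.29: printed books → 9.75% → $1.59
Poetry collection $17.83: printed books → 9.75% → $1.74
Wooden train set $43.09: toys → 9% → $3.88
Travel guide $13.28: printed books → 9.75% → $1.29
Kite $15.30: toys → 9% → $1.38
Total tax = $1.69 + $1.59 + $1.74 + $3.88 + $1.29 + $1.38 = $11.57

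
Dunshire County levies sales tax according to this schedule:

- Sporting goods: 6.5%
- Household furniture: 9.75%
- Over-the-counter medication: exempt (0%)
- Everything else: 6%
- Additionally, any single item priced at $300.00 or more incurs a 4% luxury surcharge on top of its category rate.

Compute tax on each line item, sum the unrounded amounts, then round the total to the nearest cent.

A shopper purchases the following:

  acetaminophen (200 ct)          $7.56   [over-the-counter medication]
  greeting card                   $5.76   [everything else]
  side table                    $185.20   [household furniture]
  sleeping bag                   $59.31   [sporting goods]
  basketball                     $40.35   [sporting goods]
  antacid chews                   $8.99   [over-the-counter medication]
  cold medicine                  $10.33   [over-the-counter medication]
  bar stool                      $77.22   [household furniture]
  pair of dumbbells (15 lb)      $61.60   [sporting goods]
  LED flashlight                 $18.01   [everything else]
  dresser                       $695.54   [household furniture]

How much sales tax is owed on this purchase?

Acetaminophen (200 ct) $7.56: over-the-counter medication → 0% → $0.00
Greeting card $5.76: everything else → 6% → $0.3456
Side table $185.20: household furniture → 9.75% → $18.057
Sleeping bag $59.31: sporting goods → 6.5% → $3.85515
Basketball $40.35: sporting goods → 6.5% → $2.62275
Antacid chews $8.99: over-the-counter medication → 0% → $0.00
Cold medicine $10.33: over-the-counter medication → 0% → $0.00
Bar stool $77.22: household furniture → 9.75% → $7.52895
Pair of dumbbells (15 lb) $61.60: sporting goods → 6.5% → $4.004
LED flashlight $18.01: everything else → 6% → $1.0806
Dresser $695.54: household furniture → 9.75% + 4% surcharge = 13.75% → $95.63675
Unrounded tax sum = $133.1308 → $133.13

$133.13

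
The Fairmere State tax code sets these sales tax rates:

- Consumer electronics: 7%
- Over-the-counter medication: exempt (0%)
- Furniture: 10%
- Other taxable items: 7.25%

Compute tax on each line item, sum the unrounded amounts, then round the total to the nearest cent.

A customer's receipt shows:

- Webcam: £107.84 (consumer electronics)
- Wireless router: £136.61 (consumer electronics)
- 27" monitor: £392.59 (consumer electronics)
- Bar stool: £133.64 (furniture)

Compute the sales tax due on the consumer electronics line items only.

Webcam £107.84: consumer electronics → 7% → £7.5488
Wireless router £136.61: consumer electronics → 7% → £9.5627
27" monitor £392.59: consumer electronics → 7% → £27.4813
Tax on consumer electronics: unrounded sum = £44.5928 → £44.59

£44.59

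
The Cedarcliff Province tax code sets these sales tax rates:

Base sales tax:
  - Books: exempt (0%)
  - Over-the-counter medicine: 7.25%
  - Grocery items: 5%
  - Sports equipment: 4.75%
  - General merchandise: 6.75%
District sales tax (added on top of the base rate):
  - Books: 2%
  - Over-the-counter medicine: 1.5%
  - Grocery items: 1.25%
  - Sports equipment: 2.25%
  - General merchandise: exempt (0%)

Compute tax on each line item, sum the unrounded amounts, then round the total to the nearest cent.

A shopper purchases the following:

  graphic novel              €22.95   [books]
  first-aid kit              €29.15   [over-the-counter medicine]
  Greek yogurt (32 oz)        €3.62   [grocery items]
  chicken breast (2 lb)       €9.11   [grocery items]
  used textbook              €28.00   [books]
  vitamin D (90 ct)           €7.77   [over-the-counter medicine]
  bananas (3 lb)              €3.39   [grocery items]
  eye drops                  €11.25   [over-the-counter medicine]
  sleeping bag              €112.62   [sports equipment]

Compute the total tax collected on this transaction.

€14.12

Graphic novel €22.95: books → 0% + 2% district = 2% → €0.459
First-aid kit €29.15: over-the-counter medicine → 7.25% + 1.5% district = 8.75% → €2.550625
Greek yogurt (32 oz) €3.62: grocery items → 5% + 1.25% district = 6.25% → €0.22625
Chicken breast (2 lb) €9.11: grocery items → 5% + 1.25% district = 6.25% → €0.569375
Used textbook €28.00: books → 0% + 2% district = 2% → €0.56
Vitamin D (90 ct) €7.77: over-the-counter medicine → 7.25% + 1.5% district = 8.75% → €0.679875
Bananas (3 lb) €3.39: grocery items → 5% + 1.25% district = 6.25% → €0.211875
Eye drops €11.25: over-the-counter medicine → 7.25% + 1.5% district = 8.75% → €0.984375
Sleeping bag €112.62: sports equipment → 4.75% + 2.25% district = 7% → €7.8834
Unrounded tax sum = €14.124775 → €14.12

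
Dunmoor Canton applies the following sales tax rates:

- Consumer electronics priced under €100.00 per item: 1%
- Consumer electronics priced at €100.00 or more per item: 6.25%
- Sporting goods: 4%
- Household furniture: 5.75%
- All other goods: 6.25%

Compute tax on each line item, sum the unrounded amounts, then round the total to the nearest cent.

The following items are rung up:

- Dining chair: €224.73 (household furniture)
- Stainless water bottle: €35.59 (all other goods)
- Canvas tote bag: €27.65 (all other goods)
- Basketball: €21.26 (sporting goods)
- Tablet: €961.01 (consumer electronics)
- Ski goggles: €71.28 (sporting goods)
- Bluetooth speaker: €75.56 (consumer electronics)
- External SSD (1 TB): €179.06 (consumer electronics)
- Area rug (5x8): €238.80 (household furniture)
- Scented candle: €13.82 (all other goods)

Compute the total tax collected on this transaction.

Dining chair €224.73: household furniture → 5.75% → €12.921975
Stainless water bottle €35.59: all other goods → 6.25% → €2.224375
Canvas tote bag €27.65: all other goods → 6.25% → €1.728125
Basketball €21.26: sporting goods → 4% → €0.8504
Tablet €961.01: consumer electronics, €100.00 or more → 6.25% → €60.063125
Ski goggles €71.28: sporting goods → 4% → €2.8512
Bluetooth speaker €75.56: consumer electronics, under €100.00 → 1% → €0.7556
External SSD (1 TB) €179.06: consumer electronics, €100.00 or more → 6.25% → €11.19125
Area rug (5x8) €238.80: household furniture → 5.75% → €13.731
Scented candle €13.82: all other goods → 6.25% → €0.86375
Unrounded tax sum = €107.1808 → €107.18

€107.18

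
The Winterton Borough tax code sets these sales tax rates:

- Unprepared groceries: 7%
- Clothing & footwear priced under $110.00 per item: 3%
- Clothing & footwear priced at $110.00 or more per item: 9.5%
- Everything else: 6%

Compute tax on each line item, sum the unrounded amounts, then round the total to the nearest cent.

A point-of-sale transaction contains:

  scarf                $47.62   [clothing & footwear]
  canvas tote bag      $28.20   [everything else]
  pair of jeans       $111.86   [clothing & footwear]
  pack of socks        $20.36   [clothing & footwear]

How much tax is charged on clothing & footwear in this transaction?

$12.67

Scarf $47.62: clothing & footwear, under $110.00 → 3% → $1.4286
Pair of jeans $111.86: clothing & footwear, $110.00 or more → 9.5% → $10.6267
Pack of socks $20.36: clothing & footwear, under $110.00 → 3% → $0.6108
Tax on clothing & footwear: unrounded sum = $12.6661 → $12.67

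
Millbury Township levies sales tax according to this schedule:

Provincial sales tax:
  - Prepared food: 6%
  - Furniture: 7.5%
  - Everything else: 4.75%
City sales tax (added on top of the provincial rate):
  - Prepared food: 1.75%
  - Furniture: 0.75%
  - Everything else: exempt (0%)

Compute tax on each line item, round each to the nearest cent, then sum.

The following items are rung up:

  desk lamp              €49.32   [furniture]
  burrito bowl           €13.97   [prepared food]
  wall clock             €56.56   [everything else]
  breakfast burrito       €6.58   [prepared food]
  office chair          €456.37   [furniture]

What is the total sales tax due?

Desk lamp €49.32: furniture → 7.5% + 0.75% city = 8.25% → €4.07
Burrito bowl €13.97: prepared food → 6% + 1.75% city = 7.75% → €1.08
Wall clock €56.56: everything else → 4.75% + 0% city = 4.75% → €2.69
Breakfast burrito €6.58: prepared food → 6% + 1.75% city = 7.75% → €0.51
Office chair €456.37: furniture → 7.5% + 0.75% city = 8.25% → €37.65
Total tax = €4.07 + €1.08 + €2.69 + €0.51 + €37.65 = €46.00

€46.00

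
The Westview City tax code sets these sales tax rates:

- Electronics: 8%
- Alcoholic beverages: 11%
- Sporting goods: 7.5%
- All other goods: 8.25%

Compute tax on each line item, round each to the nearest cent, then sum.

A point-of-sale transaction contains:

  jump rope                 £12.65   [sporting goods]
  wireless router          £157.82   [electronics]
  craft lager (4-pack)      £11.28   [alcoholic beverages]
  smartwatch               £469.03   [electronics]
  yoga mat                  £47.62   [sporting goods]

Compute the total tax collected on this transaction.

Jump rope £12.65: sporting goods → 7.5% → £0.95
Wireless router £157.82: electronics → 8% → £12.63
Craft lager (4-pack) £11.28: alcoholic beverages → 11% → £1.24
Smartwatch £469.03: electronics → 8% → £37.52
Yoga mat £47.62: sporting goods → 7.5% → £3.57
Total tax = £0.95 + £12.63 + £1.24 + £37.52 + £3.57 = £55.91

£55.91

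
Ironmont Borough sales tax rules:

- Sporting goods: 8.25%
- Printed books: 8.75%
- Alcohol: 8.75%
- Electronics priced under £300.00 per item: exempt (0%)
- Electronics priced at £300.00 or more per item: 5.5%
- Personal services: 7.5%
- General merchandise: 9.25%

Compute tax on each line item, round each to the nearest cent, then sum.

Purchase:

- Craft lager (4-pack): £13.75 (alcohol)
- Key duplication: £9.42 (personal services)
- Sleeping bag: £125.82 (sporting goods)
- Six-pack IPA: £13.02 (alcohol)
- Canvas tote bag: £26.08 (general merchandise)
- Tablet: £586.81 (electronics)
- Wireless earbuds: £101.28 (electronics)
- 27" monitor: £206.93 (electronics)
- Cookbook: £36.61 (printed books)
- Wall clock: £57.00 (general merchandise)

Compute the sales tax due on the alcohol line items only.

£2.34

Craft lager (4-pack) £13.75: alcohol → 8.75% → £1.20
Six-pack IPA £13.02: alcohol → 8.75% → £1.14
Tax on alcohol = £1.20 + £1.14 = £2.34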